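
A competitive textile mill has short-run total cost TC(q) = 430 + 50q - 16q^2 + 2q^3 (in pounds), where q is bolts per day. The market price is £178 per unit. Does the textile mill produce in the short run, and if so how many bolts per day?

Strip out fixed cost: VC = 50q - 16q^2 + 2q^3. Then AVC = 50 - 16q + 2q^2 and MC = 50 - 32q + 6q^2.
AVC hits its minimum where MC = AVC, at q = 4, giving min AVC = 50 - 16·4 + 2·4^2 = £18.
P = £178 exceeds min AVC = £18, so the firm stays open.
Set P = MC: 178 = 50 - 32q + 6q^2 → -128 - 32q + 6q^2 = 0. The roots are q = -8/3 and q = 8; the profit-maximizing output is on the rising part of MC, so q* = 8.
Check: AVC at q = 8 is £50 ≤ P, so revenue covers variable cost.
Profit = P·q − TC = 178·8 − 830 = £594.

Produce at q = 8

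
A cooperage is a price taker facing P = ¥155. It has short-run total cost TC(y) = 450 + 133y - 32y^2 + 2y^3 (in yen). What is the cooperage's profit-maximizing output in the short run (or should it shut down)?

From TC, MC = TC'(y) = 133 - 64y + 6y^2 and AVC = VC/y = 133 - 32y + 2y^2.
The AVC parabola has its vertex at y = 32/4 = 8, where AVC = 133 - 32·8 + 2·8^2 = ¥5.
Since P = ¥155 ≥ min AVC = ¥5, price covers variable cost and the firm should produce.
Solving P = MC: -22 - 64y + 6y^2 = 0 ⇒ y = -1/3 or 11. On the upward-sloping branch, y* = 11.
Check: AVC at y = 11 is ¥23 ≤ P, so revenue covers variable cost.
Profit = P·y − TC = 155·11 − 703 = ¥1002.

Produce at y = 11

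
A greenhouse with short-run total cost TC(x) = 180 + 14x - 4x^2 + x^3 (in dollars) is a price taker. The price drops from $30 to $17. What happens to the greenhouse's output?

AVC = 14 - 4x + x^2, minimized at x = 2 where min AVC = $10. MC = 14 - 8x + 3x^2.
At P = $30 ≥ min AVC, set P = MC on the rising branch: x = 4.
At P = $17 ≥ min AVC, set P = MC: x = 3. The firm stays open but cuts output.

Output falls from 4 to 3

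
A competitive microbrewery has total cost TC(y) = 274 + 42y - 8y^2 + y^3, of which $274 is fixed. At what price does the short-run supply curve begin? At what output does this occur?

Short-run supply begins at min AVC. From VC = 42y - 8y^2 + y^3, AVC = 42 - 8y + y^2.
At the minimum of AVC, MC = AVC. MC = 42 - 16y + 3y^2; setting MC = AVC gives 2y^2 - 8y = 0, so y = 4. min AVC = 26.
The firm shuts down for any P below $26.

$26 per unit, at y = 4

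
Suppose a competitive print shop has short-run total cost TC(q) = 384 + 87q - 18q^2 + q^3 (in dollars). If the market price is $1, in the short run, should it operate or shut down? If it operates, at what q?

From TC, MC = TC'(q) = 87 - 36q + 3q^2 and AVC = VC/q = 87 - 18q + q^2.
AVC hits its minimum where MC = AVC, at q = 9, giving min AVC = 87 - 18·9 + 9^2 = $6.
Since P = $1 < min AVC = $6, price fails to cover variable cost at any output.
Best response: produce nothing and absorb the $384 fixed cost.

Shut down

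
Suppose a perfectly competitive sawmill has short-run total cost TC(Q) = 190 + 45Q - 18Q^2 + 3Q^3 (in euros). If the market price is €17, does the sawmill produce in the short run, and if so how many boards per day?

Shut down

From TC, MC = TC'(Q) = 45 - 36Q + 9Q^2 and AVC = VC/Q = 45 - 18Q + 3Q^2.
AVC is minimized where dAVC/dQ = -18 + 6Q = 0, at Q = 3; min AVC = 45 - 18·3 + 3·3^2 = €18.
Since P = €17 < min AVC = €18, price fails to cover variable cost at any output.
Best response: produce nothing and absorb the €190 fixed cost.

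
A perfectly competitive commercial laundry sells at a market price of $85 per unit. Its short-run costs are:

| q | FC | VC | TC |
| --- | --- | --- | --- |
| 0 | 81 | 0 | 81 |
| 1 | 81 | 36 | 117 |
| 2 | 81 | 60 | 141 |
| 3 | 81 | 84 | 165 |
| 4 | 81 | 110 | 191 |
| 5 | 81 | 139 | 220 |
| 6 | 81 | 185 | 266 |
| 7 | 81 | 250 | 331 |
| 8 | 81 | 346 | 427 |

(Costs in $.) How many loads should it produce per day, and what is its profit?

Profit at each row (π = 85q − TC): q=0: -81; q=1: -32; q=2: 29; q=3: 90; q=4: 149; q=5: 205; q=6: 244; q=7: 264; q=8: 253.
Profit is maximized at q = 7. AVC there is 250/7 = $35.71 ≤ P, so producing beats shutting down (which would give -$81).

q = 7; profit = $264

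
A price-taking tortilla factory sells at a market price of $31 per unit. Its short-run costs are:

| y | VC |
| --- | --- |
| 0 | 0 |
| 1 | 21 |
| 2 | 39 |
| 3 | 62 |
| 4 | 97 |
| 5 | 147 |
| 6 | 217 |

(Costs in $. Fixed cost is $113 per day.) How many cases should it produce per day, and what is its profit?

Profit at each row (π = 31y − TC): y=0: -113; y=1: -103; y=2: -90; y=3: -82; y=4: -86; y=5: -105; y=6: -144.
Profit is maximized at y = 3. AVC there is 62/3 = $20.67 ≤ P, so producing beats shutting down (which would give -$113).

y = 3; profit = -$82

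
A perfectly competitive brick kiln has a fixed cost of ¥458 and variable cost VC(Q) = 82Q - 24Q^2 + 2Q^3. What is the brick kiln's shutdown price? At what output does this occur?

¥10 per unit, at Q = 6

The firm shuts down when price falls below the minimum of average variable cost. AVC = VC/Q = 82 - 24Q + 2Q^2.
dAVC/dQ = -24 + 4Q = 0 gives Q = 6. min AVC = 82 - 24·6 + 2·6^2 = 10.
So the shutdown price is ¥10.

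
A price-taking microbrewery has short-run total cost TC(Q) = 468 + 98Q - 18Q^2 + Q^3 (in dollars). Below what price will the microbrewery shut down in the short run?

The firm shuts down when price falls below the minimum of average variable cost. AVC = VC/Q = 98 - 18Q + Q^2.
dAVC/dQ = -18 + 2Q = 0 gives Q = 9. min AVC = 98 - 18·9 + 9^2 = 17.
For P < $17 the firm produces nothing.

$17 per unit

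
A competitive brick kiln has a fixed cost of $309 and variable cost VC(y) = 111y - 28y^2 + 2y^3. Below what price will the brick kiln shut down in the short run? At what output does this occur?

$13 per unit, at y = 7

The firm shuts down when price falls below the minimum of average variable cost. AVC = VC/y = 111 - 28y + 2y^2.
At the minimum of AVC, MC = AVC. MC = 111 - 56y + 6y^2; setting MC = AVC gives 4y^2 - 28y = 0, so y = 7. min AVC = 13.
For P < $13 the firm produces nothing.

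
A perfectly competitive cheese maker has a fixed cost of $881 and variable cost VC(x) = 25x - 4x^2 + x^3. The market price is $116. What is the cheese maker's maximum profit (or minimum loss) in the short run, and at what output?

Profit = -$391 at x = 7

AVC = 25 - 4x + x^2 has its minimum $21 at x = 2; price $116 clears that bar, so the firm operates.
With MC = 25 - 8x + 3x^2, P = MC on the upward-sloping part at x* = 7.
TR = 116·7 = 812. TC = 881 + 322 = 1203. Profit = 812 − 1203 = -$391.
By producing, the firm covers all variable cost plus $490 of fixed cost; shutting down would lose the full $881.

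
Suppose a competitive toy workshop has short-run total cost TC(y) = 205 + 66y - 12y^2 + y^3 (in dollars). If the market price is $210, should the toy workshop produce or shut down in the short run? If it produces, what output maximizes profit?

Produce at y = 12

Variable cost is VC = 66y - 12y^2 + y^3, so AVC = VC/y = 66 - 12y + y^2 and MC = dTC/dy = 66 - 24y + 3y^2.
AVC hits its minimum where MC = AVC, at y = 6, giving min AVC = 66 - 12·6 + 6^2 = $30.
P = $210 exceeds min AVC = $30, so the firm stays open.
P = MC gives -144 - 24y + 3y^2 = 0, with roots -4 and 12. Take the larger (rising MC): y* = 12.
Check: AVC at y = 12 is $66 ≤ P, so revenue covers variable cost.
Profit = P·y − TC = 210·12 − 997 = $1523.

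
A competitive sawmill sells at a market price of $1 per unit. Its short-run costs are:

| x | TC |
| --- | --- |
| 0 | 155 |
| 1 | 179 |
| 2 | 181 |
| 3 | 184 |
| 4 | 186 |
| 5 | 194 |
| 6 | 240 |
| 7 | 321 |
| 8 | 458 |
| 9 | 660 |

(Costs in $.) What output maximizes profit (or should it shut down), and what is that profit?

Profit at each row (π = 1x − TC): x=0: -155; x=1: -178; x=2: -179; x=3: -181; x=4: -182; x=5: -189; x=6: -234; x=7: -314; x=8: -450; x=9: -651.
Profit is highest at x = 0. Equivalently, the lowest AVC in the table is 31/4 ≈ $7.75 at x = 4, and P = $1 falls below it — price never covers variable cost, so the firm shuts down and loses only its fixed cost.

x = 0 (shut down); profit = -$155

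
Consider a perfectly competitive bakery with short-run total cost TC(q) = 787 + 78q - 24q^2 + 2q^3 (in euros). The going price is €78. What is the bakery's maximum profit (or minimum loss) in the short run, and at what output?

Profit = -€275 at q = 8

AVC = 78 - 24q + 2q^2; min AVC = €6 at q = 6. Since P = €78 ≥ min AVC, the firm produces.
With MC = 78 - 48q + 6q^2, P = MC on the upward-sloping part at q* = 8.
TR = 78·8 = 624. TC = 787 + 112 = 899. Profit = 624 − 899 = -€275.
By producing, the firm covers all variable cost plus €512 of fixed cost; shutting down would lose the full €787.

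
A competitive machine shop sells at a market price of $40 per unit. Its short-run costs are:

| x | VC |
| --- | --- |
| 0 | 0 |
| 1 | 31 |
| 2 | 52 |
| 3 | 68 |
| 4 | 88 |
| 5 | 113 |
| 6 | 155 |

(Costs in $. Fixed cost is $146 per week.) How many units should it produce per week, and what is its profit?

Compute π = P·x − TC at each output: x=0: -146; x=1: -137; x=2: -118; x=3: -94; x=4: -74; x=5: -59; x=6: -61.
Profit is maximized at x = 5. AVC there is 113/5 = $22.60 ≤ P, so producing beats shutting down (which would give -$146).

x = 5; profit = -$59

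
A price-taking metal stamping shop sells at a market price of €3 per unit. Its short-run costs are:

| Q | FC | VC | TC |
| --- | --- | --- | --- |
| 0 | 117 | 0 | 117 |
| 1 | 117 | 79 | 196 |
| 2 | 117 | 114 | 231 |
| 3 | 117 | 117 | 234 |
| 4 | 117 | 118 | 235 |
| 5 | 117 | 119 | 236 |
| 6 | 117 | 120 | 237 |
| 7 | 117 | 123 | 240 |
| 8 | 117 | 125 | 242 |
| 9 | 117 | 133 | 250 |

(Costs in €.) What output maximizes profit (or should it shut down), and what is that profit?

Q = 0 (shut down); profit = -€117

Profit at each row (π = 3Q − TC): Q=0: -117; Q=1: -193; Q=2: -225; Q=3: -225; Q=4: -223; Q=5: -221; Q=6: -219; Q=7: -219; Q=8: -218; Q=9: -223.
Profit is highest at Q = 0. Equivalently, the lowest AVC in the table is 133/9 ≈ €14.78 at Q = 9, and P = €3 falls below it — price never covers variable cost, so the firm shuts down and loses only its fixed cost.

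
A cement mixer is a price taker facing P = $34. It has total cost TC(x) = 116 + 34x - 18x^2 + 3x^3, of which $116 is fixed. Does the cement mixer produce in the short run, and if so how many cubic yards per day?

Produce at x = 4

From TC, MC = TC'(x) = 34 - 36x + 9x^2 and AVC = VC/x = 34 - 18x + 3x^2.
AVC is minimized where dAVC/dx = -18 + 6x = 0, at x = 3; min AVC = 34 - 18·3 + 3·3^2 = $7.
Since P = $34 ≥ min AVC = $7, price covers variable cost and the firm should produce.
Solving P = MC: -36x + 9x^2 = 0 ⇒ x = 0 or 4. On the upward-sloping branch, x* = 4.
Check: AVC at x = 4 is $10 ≤ P, so revenue covers variable cost.
Profit = P·x − TC = 34·4 − 156 = -$20, a loss, but smaller than the $116 fixed cost the firm would lose by shutting down.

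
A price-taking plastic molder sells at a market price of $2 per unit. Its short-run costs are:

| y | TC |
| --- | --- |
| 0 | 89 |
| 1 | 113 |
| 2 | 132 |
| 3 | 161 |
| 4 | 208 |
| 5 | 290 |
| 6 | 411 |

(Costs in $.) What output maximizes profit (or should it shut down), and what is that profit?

Profit at each row (π = 2y − TC): y=0: -89; y=1: -111; y=2: -128; y=3: -155; y=4: -200; y=5: -280; y=6: -399.
Profit is highest at y = 0. Equivalently, the lowest AVC in the table is 43/2 ≈ $21.50 at y = 2, and P = $2 falls below it — price never covers variable cost, so the firm shuts down and loses only its fixed cost.

y = 0 (shut down); profit = -$89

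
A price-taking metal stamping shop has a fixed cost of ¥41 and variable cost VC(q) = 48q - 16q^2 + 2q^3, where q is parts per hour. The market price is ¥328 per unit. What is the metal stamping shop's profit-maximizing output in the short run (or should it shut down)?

Produce at q = 10

Strip out fixed cost: VC = 48q - 16q^2 + 2q^3. Then AVC = 48 - 16q + 2q^2 and MC = 48 - 32q + 6q^2.
The AVC parabola has its vertex at q = 16/4 = 4, where AVC = 48 - 16·4 + 2·4^2 = ¥16.
Because ¥328 ≥ ¥16, revenue can cover variable cost; the firm operates.
Solving P = MC: -280 - 32q + 6q^2 = 0 ⇒ q = -14/3 or 10. On the upward-sloping branch, q* = 10.
Check: AVC at q = 10 is ¥88 ≤ P, so revenue covers variable cost.
Profit = P·q − TC = 328·10 − 921 = ¥2359.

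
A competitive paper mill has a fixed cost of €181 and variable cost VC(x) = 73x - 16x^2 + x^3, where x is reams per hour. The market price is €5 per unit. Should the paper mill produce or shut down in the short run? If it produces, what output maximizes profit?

Shut down

Variable cost is VC = 73x - 16x^2 + x^3, so AVC = VC/x = 73 - 16x + x^2 and MC = dTC/dx = 73 - 32x + 3x^2.
AVC hits its minimum where MC = AVC, at x = 8, giving min AVC = 73 - 16·8 + 8^2 = €9.
P = €5 lies below min AVC = €9; no output level covers variable cost.
The firm minimizes its loss by shutting down and losing only its fixed cost of €181.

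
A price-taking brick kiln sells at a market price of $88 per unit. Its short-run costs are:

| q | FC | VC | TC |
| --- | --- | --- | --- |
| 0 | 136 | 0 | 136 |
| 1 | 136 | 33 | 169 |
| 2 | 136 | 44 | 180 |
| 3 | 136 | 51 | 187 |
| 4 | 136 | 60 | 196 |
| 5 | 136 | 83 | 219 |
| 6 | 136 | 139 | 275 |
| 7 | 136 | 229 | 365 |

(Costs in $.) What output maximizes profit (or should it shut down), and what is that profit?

Tabulate TR − TC: q=0: -136; q=1: -81; q=2: -4; q=3: 77; q=4: 156; q=5: 221; q=6: 253; q=7: 251.
Profit is maximized at q = 6. AVC there is 139/6 = $23.17 ≤ P, so producing beats shutting down (which would give -$136).

q = 6; profit = $253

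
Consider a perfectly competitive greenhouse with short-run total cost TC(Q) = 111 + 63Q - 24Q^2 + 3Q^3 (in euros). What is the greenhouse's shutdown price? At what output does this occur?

€15 per unit, at Q = 4

The shutdown price is the minimum of AVC. VC = 63Q - 24Q^2 + 3Q^3, so AVC = 63 - 24Q + 3Q^2.
At the minimum of AVC, MC = AVC. MC = 63 - 48Q + 9Q^2; setting MC = AVC gives 6Q^2 - 24Q = 0, so Q = 4. min AVC = 15.
The firm shuts down for any P below €15.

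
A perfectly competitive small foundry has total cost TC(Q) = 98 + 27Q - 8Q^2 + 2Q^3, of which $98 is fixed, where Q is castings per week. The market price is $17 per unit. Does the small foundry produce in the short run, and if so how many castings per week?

Shut down

Strip out fixed cost: VC = 27Q - 8Q^2 + 2Q^3. Then AVC = 27 - 8Q + 2Q^2 and MC = 27 - 16Q + 6Q^2.
The AVC parabola has its vertex at Q = 8/4 = 2, where AVC = 27 - 8·2 + 2·2^2 = $19.
Since P = $17 < min AVC = $19, price fails to cover variable cost at any output.
Best response: produce nothing and absorb the $98 fixed cost.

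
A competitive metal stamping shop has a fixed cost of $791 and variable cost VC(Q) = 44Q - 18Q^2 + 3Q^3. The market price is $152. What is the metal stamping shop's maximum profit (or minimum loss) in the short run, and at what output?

Profit = -$143 at Q = 6

AVC = 44 - 18Q + 3Q^2 has its minimum $17 at Q = 3; price $152 clears that bar, so the firm operates.
With MC = 44 - 36Q + 9Q^2, P = MC on the upward-sloping part at Q* = 6.
TR = 152·6 = 912. TC = 791 + 264 = 1055. Profit = 912 − 1055 = -$143.
Shutting down would mean losing the fixed cost of $791, so operating at a loss of $143 is better by $648.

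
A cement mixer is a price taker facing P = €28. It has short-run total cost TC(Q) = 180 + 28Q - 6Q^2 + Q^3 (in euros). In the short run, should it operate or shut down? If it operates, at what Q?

Produce at Q = 4

Variable cost is VC = 28Q - 6Q^2 + Q^3, so AVC = VC/Q = 28 - 6Q + Q^2 and MC = dTC/dQ = 28 - 12Q + 3Q^2.
AVC is minimized where dAVC/dQ = -6 + 2Q = 0, at Q = 3; min AVC = 28 - 6·3 + 3^2 = €19.
P = €28 exceeds min AVC = €19, so the firm stays open.
P = MC gives -12Q + 3Q^2 = 0, with roots 0 and 4. Take the larger (rising MC): Q* = 4.
Check: AVC at Q = 4 is €20 ≤ P, so revenue covers variable cost.
Profit = P·Q − TC = 28·4 − 260 = -€148, a loss, but smaller than the €180 fixed cost the firm would lose by shutting down.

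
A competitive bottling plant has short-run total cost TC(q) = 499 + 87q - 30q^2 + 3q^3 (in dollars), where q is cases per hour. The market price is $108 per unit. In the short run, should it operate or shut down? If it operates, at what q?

Produce at q = 7

Variable cost is VC = 87q - 30q^2 + 3q^3, so AVC = VC/q = 87 - 30q + 3q^2 and MC = dTC/dq = 87 - 60q + 9q^2.
AVC hits its minimum where MC = AVC, at q = 5, giving min AVC = 87 - 30·5 + 3·5^2 = $12.
Since P = $108 ≥ min AVC = $12, price covers variable cost and the firm should produce.
Set P = MC: 108 = 87 - 60q + 9q^2 → -21 - 60q + 9q^2 = 0. The roots are q = -1/3 and q = 7; the profit-maximizing output is on the rising part of MC, so q* = 7.
Check: AVC at q = 7 is $24 ≤ P, so revenue covers variable cost.
Profit = P·q − TC = 108·7 − 667 = $89.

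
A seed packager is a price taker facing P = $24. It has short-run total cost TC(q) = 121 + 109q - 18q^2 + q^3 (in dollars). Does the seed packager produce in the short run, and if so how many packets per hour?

Strip out fixed cost: VC = 109q - 18q^2 + q^3. Then AVC = 109 - 18q + q^2 and MC = 109 - 36q + 3q^2.
AVC hits its minimum where MC = AVC, at q = 9, giving min AVC = 109 - 18·9 + 9^2 = $28.
P = $24 lies below min AVC = $28; no output level covers variable cost.
The firm minimizes its loss by shutting down and losing only its fixed cost of $121.

Shut down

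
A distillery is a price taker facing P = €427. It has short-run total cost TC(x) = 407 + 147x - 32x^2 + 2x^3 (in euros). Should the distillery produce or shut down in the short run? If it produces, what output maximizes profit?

Produce at x = 14

From TC, MC = TC'(x) = 147 - 64x + 6x^2 and AVC = VC/x = 147 - 32x + 2x^2.
AVC is minimized where dAVC/dx = -32 + 4x = 0, at x = 8; min AVC = 147 - 32·8 + 2·8^2 = €19.
Since P = €427 ≥ min AVC = €19, price covers variable cost and the firm should produce.
P = MC gives -280 - 64x + 6x^2 = 0, with roots -10/3 and 14. Take the larger (rising MC): x* = 14.
Check: AVC at x = 14 is €91 ≤ P, so revenue covers variable cost.
Profit = P·x − TC = 427·14 − 1681 = €4297.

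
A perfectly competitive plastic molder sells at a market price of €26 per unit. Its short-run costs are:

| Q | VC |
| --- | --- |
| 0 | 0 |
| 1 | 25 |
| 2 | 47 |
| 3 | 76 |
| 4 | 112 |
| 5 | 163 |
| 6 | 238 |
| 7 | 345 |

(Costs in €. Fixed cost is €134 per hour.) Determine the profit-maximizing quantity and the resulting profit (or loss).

Q = 2; profit = -€129

Tabulate TR − TC: Q=0: -134; Q=1: -133; Q=2: -129; Q=3: -132; Q=4: -142; Q=5: -167; Q=6: -216; Q=7: -297.
Profit is maximized at Q = 2. AVC there is 47/2 = €23.50 ≤ P, so producing beats shutting down (which would give -€134).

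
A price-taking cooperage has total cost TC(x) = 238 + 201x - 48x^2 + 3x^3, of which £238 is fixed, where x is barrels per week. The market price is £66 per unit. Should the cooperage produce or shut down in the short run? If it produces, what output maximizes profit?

Produce at x = 9

Strip out fixed cost: VC = 201x - 48x^2 + 3x^3. Then AVC = 201 - 48x + 3x^2 and MC = 201 - 96x + 9x^2.
AVC is minimized where dAVC/dx = -48 + 6x = 0, at x = 8; min AVC = 201 - 48·8 + 3·8^2 = £9.
Since P = £66 ≥ min AVC = £9, price covers variable cost and the firm should produce.
P = MC gives 135 - 96x + 9x^2 = 0, with roots 5/3 and 9. Take the larger (rising MC): x* = 9.
Check: AVC at x = 9 is £12 ≤ P, so revenue covers variable cost.
Profit = P·x − TC = 66·9 − 346 = £248.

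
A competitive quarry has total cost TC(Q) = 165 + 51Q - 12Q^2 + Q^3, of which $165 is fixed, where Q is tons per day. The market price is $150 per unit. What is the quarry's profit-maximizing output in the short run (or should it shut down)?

From TC, MC = TC'(Q) = 51 - 24Q + 3Q^2 and AVC = VC/Q = 51 - 12Q + Q^2.
AVC hits its minimum where MC = AVC, at Q = 6, giving min AVC = 51 - 12·6 + 6^2 = $15.
Because $150 ≥ $15, revenue can cover variable cost; the firm operates.
Solving P = MC: -99 - 24Q + 3Q^2 = 0 ⇒ Q = -3 or 11. On the upward-sloping branch, Q* = 11.
Check: AVC at Q = 11 is $40 ≤ P, so revenue covers variable cost.
Profit = P·Q − TC = 150·11 − 605 = $1045.

Produce at Q = 11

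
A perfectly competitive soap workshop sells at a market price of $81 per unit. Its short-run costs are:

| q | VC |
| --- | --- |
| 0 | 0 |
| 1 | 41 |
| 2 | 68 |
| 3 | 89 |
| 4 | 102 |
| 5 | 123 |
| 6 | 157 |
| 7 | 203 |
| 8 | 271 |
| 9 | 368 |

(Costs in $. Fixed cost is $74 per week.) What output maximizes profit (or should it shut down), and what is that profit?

Profit at each row (π = 81q − TC): q=0: -74; q=1: -34; q=2: 20; q=3: 80; q=4: 148; q=5: 208; q=6: 255; q=7: 290; q=8: 303; q=9: 287.
Profit is maximized at q = 8. AVC there is 271/8 = $33.88 ≤ P, so producing beats shutting down (which would give -$74).

q = 8; profit = $303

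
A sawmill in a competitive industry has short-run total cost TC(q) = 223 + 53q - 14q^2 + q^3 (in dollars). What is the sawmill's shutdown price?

Short-run supply begins at min AVC. From VC = 53q - 14q^2 + q^3, AVC = 53 - 14q + q^2.
At the minimum of AVC, MC = AVC. MC = 53 - 28q + 3q^2; setting MC = AVC gives 2q^2 - 14q = 0, so q = 7. min AVC = 4.
So the shutdown price is $4.

$4 per unit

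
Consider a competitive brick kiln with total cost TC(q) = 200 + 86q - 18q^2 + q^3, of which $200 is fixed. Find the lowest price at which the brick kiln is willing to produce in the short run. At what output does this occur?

The shutdown price is the minimum of AVC. VC = 86q - 18q^2 + q^3, so AVC = 86 - 18q + q^2.
dAVC/dq = -18 + 2q = 0 gives q = 9. min AVC = 86 - 18·9 + 9^2 = 5.
So the shutdown price is $5.

$5 per unit, at q = 9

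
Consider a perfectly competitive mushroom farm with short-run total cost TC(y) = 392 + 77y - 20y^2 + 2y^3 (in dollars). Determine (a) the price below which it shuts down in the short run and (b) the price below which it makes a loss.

AVC = 77 - 20y + 2y^2; minimized at y = 5, giving min AVC = $27. That is the shutdown price.
ATC = 392/y + 77 - 20y + 2y^2. Setting dATC/dy = −392/y^2 − 20 + 4y = 0 gives y = 7 (since 4·7^3 − 20·7^2 = 392).
min ATC = 392/7 + 77 − 20·7 + 2·7^2 = $91. That is the break-even price.
Between these two prices the firm operates at a loss; above $91 it earns a profit.

Shutdown price = $27; break-even price = $91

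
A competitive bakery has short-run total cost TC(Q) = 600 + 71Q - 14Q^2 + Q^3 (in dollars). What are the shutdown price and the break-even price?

Shutdown price = $22; break-even price = $91

AVC = 71 - 14Q + Q^2; minimized at Q = 7, giving min AVC = $22. That is the shutdown price.
ATC = 600/Q + 71 - 14Q + Q^2. Setting dATC/dQ = −600/Q^2 − 14 + 2Q = 0 gives Q = 10 (since 2·10^3 − 14·10^2 = 600).
min ATC = 600/10 + 71 − 14·10 + 10^2 = $91. That is the break-even price.
For $22 ≤ P < $91 the firm produces at a loss; below $22 it shuts down.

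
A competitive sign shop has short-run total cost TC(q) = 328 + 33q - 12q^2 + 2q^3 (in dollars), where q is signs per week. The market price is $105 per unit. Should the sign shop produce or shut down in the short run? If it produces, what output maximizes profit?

Strip out fixed cost: VC = 33q - 12q^2 + 2q^3. Then AVC = 33 - 12q + 2q^2 and MC = 33 - 24q + 6q^2.
The AVC parabola has its vertex at q = 12/4 = 3, where AVC = 33 - 12·3 + 2·3^2 = $15.
Since P = $105 ≥ min AVC = $15, price covers variable cost and the firm should produce.
Set P = MC: 105 = 33 - 24q + 6q^2 → -72 - 24q + 6q^2 = 0. The roots are q = -2 and q = 6; the profit-maximizing output is on the rising part of MC, so q* = 6.
Check: AVC at q = 6 is $33 ≤ P, so revenue covers variable cost.
Profit = P·q − TC = 105·6 − 526 = $104.

Produce at q = 6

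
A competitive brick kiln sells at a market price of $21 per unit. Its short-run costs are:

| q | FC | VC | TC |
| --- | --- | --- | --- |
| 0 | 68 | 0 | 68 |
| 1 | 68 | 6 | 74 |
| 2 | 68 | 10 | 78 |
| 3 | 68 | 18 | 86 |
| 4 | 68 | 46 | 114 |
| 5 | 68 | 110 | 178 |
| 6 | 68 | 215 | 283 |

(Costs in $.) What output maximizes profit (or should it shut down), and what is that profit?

Tabulate TR − TC: q=0: -68; q=1: -53; q=2: -36; q=3: -23; q=4: -30; q=5: -73; q=6: -157.
Profit is maximized at q = 3. AVC there is 18/3 = $6 ≤ P, so producing beats shutting down (which would give -$68).

q = 3; profit = -$23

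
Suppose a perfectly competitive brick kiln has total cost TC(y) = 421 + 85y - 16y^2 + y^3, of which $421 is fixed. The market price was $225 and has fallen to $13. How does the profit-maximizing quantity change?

Output falls from 14 to 0 (the firm shuts down)

MC = 85 - 32y + 3y^2; the shutdown threshold is min AVC = $21 (at y = 8).
With P = $225 above the shutdown price, P = MC gives y = 14.
At P = $13 < min AVC = $21, price no longer covers variable cost at any output, so the firm shuts down: y = 0.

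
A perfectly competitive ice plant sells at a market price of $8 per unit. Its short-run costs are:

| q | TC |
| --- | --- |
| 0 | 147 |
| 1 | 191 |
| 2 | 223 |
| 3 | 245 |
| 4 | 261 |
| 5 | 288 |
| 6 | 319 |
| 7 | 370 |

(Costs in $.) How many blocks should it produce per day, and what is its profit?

q = 0 (shut down); profit = -$147

Compute π = P·q − TC at each output: q=0: -147; q=1: -183; q=2: -207; q=3: -221; q=4: -229; q=5: -248; q=6: -271; q=7: -314.
Profit is highest at q = 0. Equivalently, the lowest AVC in the table is 141/5 ≈ $28.20 at q = 5, and P = $8 falls below it — price never covers variable cost, so the firm shuts down and loses only its fixed cost.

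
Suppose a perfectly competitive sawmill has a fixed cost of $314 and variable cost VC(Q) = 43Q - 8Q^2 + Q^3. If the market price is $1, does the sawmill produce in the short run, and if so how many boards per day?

Shut down

From TC, MC = TC'(Q) = 43 - 16Q + 3Q^2 and AVC = VC/Q = 43 - 8Q + Q^2.
The AVC parabola has its vertex at Q = 8/2 = 4, where AVC = 43 - 8·4 + 4^2 = $27.
With P < min AVC ($1 < $27), every unit sold adds to the loss.
The firm minimizes its loss by shutting down and losing only its fixed cost of $314.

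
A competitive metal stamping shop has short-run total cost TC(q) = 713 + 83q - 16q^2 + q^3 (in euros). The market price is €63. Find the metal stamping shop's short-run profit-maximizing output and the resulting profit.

AVC = 83 - 16q + q^2 has its minimum €19 at q = 8; price €63 clears that bar, so the firm operates.
MC = 83 - 32q + 3q^2. Setting P = MC and taking the root on the rising branch gives q* = 10.
TR = 63·10 = 630. TC = 713 + 230 = 943. Profit = 630 − 943 = -€313.
That loss of €313 beats the €713 the firm would lose by shutting down; producing recovers €400 of fixed cost.

Profit = -€313 at q = 10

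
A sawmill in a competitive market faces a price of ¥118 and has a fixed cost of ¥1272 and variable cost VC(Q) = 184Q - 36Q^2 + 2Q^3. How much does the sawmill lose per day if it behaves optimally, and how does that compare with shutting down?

Profit = -¥304 at Q = 11

AVC = 184 - 36Q + 2Q^2 has its minimum ¥22 at Q = 9; price ¥118 clears that bar, so the firm operates.
With MC = 184 - 72Q + 6Q^2, P = MC on the upward-sloping part at Q* = 11.
TR = 118·11 = 1298. TC = 1272 + 330 = 1602. Profit = 1298 − 1602 = -¥304.
By producing, the firm covers all variable cost plus ¥968 of fixed cost; shutting down would lose the full ¥1272.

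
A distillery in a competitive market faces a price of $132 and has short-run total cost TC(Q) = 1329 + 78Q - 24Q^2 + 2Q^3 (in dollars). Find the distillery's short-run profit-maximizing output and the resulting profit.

Profit = -$357 at Q = 9

AVC = 78 - 24Q + 2Q^2 has its minimum $6 at Q = 6; price $132 clears that bar, so the firm operates.
MC = 78 - 48Q + 6Q^2. Setting P = MC and taking the root on the rising branch gives Q* = 9.
TR = 132·9 = 1188. TC = 1329 + 216 = 1545. Profit = 1188 − 1545 = -$357.
By producing, the firm covers all variable cost plus $972 of fixed cost; shutting down would lose the full $1329.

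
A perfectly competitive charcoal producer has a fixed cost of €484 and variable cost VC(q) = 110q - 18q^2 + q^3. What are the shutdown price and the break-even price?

AVC = 110 - 18q + q^2; minimized at q = 9, giving min AVC = €29. That is the shutdown price.
ATC = 484/q + 110 - 18q + q^2. Setting dATC/dq = −484/q^2 − 18 + 2q = 0 gives q = 11 (since 2·11^3 − 18·11^2 = 484).
min ATC = 484/11 + 110 − 18·11 + 11^2 = €77. That is the break-even price.
Between these two prices the firm operates at a loss; above €77 it earns a profit.

Shutdown price = €29; break-even price = €77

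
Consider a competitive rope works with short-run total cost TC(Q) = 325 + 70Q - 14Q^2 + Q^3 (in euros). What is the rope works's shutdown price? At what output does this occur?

€21 per unit, at Q = 7

The shutdown price is the minimum of AVC. VC = 70Q - 14Q^2 + Q^3, so AVC = 70 - 14Q + Q^2.
dAVC/dQ = -14 + 2Q = 0 gives Q = 7. min AVC = 70 - 14·7 + 7^2 = 21.
So the shutdown price is €21.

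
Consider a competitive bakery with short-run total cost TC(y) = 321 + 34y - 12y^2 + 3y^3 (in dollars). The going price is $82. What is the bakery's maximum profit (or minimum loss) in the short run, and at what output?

Profit = -$129 at y = 4

AVC = 34 - 12y + 3y^2; min AVC = $22 at y = 2. Since P = $82 ≥ min AVC, the firm produces.
With MC = 34 - 24y + 9y^2, P = MC on the upward-sloping part at y* = 4.
TR = 82·4 = 328. TC = 321 + 136 = 457. Profit = 328 − 457 = -$129.
Shutting down would mean losing the fixed cost of $321, so operating at a loss of $129 is better by $192.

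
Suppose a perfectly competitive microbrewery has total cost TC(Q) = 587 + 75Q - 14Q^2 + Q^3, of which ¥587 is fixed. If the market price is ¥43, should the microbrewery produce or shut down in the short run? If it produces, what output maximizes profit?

Produce at Q = 8

Strip out fixed cost: VC = 75Q - 14Q^2 + Q^3. Then AVC = 75 - 14Q + Q^2 and MC = 75 - 28Q + 3Q^2.
The AVC parabola has its vertex at Q = 14/2 = 7, where AVC = 75 - 14·7 + 7^2 = ¥26.
Because ¥43 ≥ ¥26, revenue can cover variable cost; the firm operates.
Solving P = MC: 32 - 28Q + 3Q^2 = 0 ⇒ Q = 4/3 or 8. On the upward-sloping branch, Q* = 8.
Check: AVC at Q = 8 is ¥27 ≤ P, so revenue covers variable cost.
Profit = P·Q − TC = 43·8 − 803 = -¥459, a loss, but smaller than the ¥587 fixed cost the firm would lose by shutting down.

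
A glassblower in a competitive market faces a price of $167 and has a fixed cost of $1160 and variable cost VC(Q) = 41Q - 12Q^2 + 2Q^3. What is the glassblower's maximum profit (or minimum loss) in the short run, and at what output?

Profit = -$376 at Q = 7

AVC = 41 - 12Q + 2Q^2 has its minimum $23 at Q = 3; price $167 clears that bar, so the firm operates.
MC = 41 - 24Q + 6Q^2. Setting P = MC and taking the root on the rising branch gives Q* = 7.
TR = 167·7 = 1169. TC = 1160 + 385 = 1545. Profit = 1169 − 1545 = -$376.
By producing, the firm covers all variable cost plus $784 of fixed cost; shutting down would lose the full $1160.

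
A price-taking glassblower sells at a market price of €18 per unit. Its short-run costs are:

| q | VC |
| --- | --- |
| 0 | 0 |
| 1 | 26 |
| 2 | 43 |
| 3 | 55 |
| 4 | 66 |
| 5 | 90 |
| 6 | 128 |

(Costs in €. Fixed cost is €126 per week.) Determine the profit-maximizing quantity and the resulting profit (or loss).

q = 4; profit = -€120

Tabulate TR − TC: q=0: -126; q=1: -134; q=2: -133; q=3: -127; q=4: -120; q=5: -126; q=6: -146.
Profit is maximized at q = 4. AVC there is 66/4 = €16.50 ≤ P, so producing beats shutting down (which would give -€126).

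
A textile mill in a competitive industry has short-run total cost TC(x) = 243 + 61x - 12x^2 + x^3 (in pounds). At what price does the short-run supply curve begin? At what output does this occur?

£25 per unit, at x = 6

Short-run supply begins at min AVC. From VC = 61x - 12x^2 + x^3, AVC = 61 - 12x + x^2.
At the minimum of AVC, MC = AVC. MC = 61 - 24x + 3x^2; setting MC = AVC gives 2x^2 - 12x = 0, so x = 6. min AVC = 25.
For P < £25 the firm produces nothing.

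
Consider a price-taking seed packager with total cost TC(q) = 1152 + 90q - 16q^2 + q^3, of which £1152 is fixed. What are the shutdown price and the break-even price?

Shutdown price = min AVC. AVC = 90 - 16q + q^2, with vertex at q = 8 and minimum £26.
ATC = 1152/q + 90 - 16q + q^2. Setting dATC/dq = −1152/q^2 − 16 + 2q = 0 gives q = 12 (since 2·12^3 − 16·12^2 = 1152).
min ATC = 1152/12 + 90 − 16·12 + 12^2 = £138. That is the break-even price.
For £26 ≤ P < £138 the firm produces at a loss; below £26 it shuts down.

Shutdown price = £26; break-even price = £138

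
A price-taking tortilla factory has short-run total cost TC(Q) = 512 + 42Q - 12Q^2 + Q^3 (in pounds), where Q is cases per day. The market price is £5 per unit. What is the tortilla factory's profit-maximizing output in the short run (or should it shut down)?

Shut down

Strip out fixed cost: VC = 42Q - 12Q^2 + Q^3. Then AVC = 42 - 12Q + Q^2 and MC = 42 - 24Q + 3Q^2.
AVC hits its minimum where MC = AVC, at Q = 6, giving min AVC = 42 - 12·6 + 6^2 = £6.
With P < min AVC (£5 < £6), every unit sold adds to the loss.
The firm minimizes its loss by shutting down and losing only its fixed cost of £512.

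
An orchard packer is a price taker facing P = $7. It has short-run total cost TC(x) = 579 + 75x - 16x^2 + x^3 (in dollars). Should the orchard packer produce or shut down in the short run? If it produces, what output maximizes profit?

Shut down

From TC, MC = TC'(x) = 75 - 32x + 3x^2 and AVC = VC/x = 75 - 16x + x^2.
AVC hits its minimum where MC = AVC, at x = 8, giving min AVC = 75 - 16·8 + 8^2 = $11.
P = $7 lies below min AVC = $11; no output level covers variable cost.
Best response: produce nothing and absorb the $579 fixed cost.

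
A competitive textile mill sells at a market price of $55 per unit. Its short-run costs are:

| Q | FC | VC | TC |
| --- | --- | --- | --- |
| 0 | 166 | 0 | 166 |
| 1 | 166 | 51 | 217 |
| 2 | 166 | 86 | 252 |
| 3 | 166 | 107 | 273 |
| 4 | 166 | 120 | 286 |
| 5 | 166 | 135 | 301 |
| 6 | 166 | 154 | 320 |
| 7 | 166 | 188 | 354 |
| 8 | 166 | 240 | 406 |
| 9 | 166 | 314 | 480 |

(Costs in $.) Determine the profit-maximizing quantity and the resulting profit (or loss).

Tabulate TR − TC: Q=0: -166; Q=1: -162; Q=2: -142; Q=3: -108; Q=4: -66; Q=5: -26; Q=6: 10; Q=7: 31; Q=8: 34; Q=9: 15.
Profit is maximized at Q = 8. AVC there is 240/8 = $30 ≤ P, so producing beats shutting down (which would give -$166).

Q = 8; profit = $34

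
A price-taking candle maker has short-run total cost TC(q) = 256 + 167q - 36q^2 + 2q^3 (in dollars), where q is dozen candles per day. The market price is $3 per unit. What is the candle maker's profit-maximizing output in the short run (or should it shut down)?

Shut down

Variable cost is VC = 167q - 36q^2 + 2q^3, so AVC = VC/q = 167 - 36q + 2q^2 and MC = dTC/dq = 167 - 72q + 6q^2.
AVC is minimized where dAVC/dq = -36 + 4q = 0, at q = 9; min AVC = 167 - 36·9 + 2·9^2 = $5.
Since P = $3 < min AVC = $5, price fails to cover variable cost at any output.
Shutting down limits the loss to fixed cost, $256.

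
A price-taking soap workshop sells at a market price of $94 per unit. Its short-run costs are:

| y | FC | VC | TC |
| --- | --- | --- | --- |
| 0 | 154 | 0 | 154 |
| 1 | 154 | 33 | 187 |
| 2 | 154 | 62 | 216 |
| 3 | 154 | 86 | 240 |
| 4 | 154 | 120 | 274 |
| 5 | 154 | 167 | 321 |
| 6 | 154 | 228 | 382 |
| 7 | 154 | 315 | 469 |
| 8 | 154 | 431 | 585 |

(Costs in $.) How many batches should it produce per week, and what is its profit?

y = 7; profit = $189

Profit at each row (π = 94y − TC): y=0: -154; y=1: -93; y=2: -28; y=3: 42; y=4: 102; y=5: 149; y=6: 182; y=7: 189; y=8: 167.
Profit is maximized at y = 7. AVC there is 315/7 = $45 ≤ P, so producing beats shutting down (which would give -$154).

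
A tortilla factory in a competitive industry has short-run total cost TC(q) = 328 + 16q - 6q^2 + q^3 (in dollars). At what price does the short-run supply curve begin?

The shutdown price is the minimum of AVC. VC = 16q - 6q^2 + q^3, so AVC = 16 - 6q + q^2.
At the minimum of AVC, MC = AVC. MC = 16 - 12q + 3q^2; setting MC = AVC gives 2q^2 - 6q = 0, so q = 3. min AVC = 7.
So the shutdown price is $7.

$7 per unit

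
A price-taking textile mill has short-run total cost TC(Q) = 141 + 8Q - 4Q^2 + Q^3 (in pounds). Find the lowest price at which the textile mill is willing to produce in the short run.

The shutdown price is the minimum of AVC. VC = 8Q - 4Q^2 + Q^3, so AVC = 8 - 4Q + Q^2.
At the minimum of AVC, MC = AVC. MC = 8 - 8Q + 3Q^2; setting MC = AVC gives 2Q^2 - 4Q = 0, so Q = 2. min AVC = 4.
For P < £4 the firm produces nothing.

£4 per unit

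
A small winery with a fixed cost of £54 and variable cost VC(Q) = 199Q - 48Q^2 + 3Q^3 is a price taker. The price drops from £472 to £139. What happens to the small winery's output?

Output falls from 13 to 10

MC = 199 - 96Q + 9Q^2; the shutdown threshold is min AVC = £7 (at Q = 8).
At P = £472 ≥ min AVC, set P = MC on the rising branch: Q = 13.
At P = £139 ≥ min AVC, set P = MC: Q = 10. The firm stays open but cuts output.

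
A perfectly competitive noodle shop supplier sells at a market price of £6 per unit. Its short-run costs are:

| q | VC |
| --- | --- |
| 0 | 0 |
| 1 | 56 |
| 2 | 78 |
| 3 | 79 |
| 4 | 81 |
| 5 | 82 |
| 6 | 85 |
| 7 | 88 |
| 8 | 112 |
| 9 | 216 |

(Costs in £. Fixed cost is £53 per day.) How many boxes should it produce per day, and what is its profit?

Profit at each row (π = 6q − TC): q=0: -53; q=1: -103; q=2: -119; q=3: -114; q=4: -110; q=5: -105; q=6: -102; q=7: -99; q=8: -117; q=9: -215.
Profit is highest at q = 0. Equivalently, the lowest AVC in the table is 88/7 ≈ £12.57 at q = 7, and P = £6 falls below it — price never covers variable cost, so the firm shuts down and loses only its fixed cost.

q = 0 (shut down); profit = -£53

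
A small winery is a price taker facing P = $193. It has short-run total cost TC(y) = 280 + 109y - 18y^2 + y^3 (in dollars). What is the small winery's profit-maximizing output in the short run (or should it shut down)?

From TC, MC = TC'(y) = 109 - 36y + 3y^2 and AVC = VC/y = 109 - 18y + y^2.
The AVC parabola has its vertex at y = 18/2 = 9, where AVC = 109 - 18·9 + 9^2 = $28.
P = $193 exceeds min AVC = $28, so the firm stays open.
Set P = MC: 193 = 109 - 36y + 3y^2 → -84 - 36y + 3y^2 = 0. The roots are y = -2 and y = 14; the profit-maximizing output is on the rising part of MC, so y* = 14.
Check: AVC at y = 14 is $53 ≤ P, so revenue covers variable cost.
Profit = P·y − TC = 193·14 − 1022 = $1680.

Produce at y = 14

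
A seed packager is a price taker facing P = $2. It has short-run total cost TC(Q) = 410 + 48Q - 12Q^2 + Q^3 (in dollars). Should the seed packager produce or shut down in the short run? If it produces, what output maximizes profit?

Shut down

Variable cost is VC = 48Q - 12Q^2 + Q^3, so AVC = VC/Q = 48 - 12Q + Q^2 and MC = dTC/dQ = 48 - 24Q + 3Q^2.
AVC is minimized where dAVC/dQ = -12 + 2Q = 0, at Q = 6; min AVC = 48 - 12·6 + 6^2 = $12.
Since P = $2 < min AVC = $12, price fails to cover variable cost at any output.
The firm minimizes its loss by shutting down and losing only its fixed cost of $410.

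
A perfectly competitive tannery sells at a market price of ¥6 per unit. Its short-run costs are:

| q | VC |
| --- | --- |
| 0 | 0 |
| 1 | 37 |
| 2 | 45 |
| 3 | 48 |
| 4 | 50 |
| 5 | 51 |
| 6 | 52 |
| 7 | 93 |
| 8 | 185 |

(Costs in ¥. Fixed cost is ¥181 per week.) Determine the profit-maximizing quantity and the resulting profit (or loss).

q = 0 (shut down); profit = -¥181

Compute π = P·q − TC at each output: q=0: -181; q=1: -212; q=2: -214; q=3: -211; q=4: -207; q=5: -202; q=6: -197; q=7: -232; q=8: -318.
Profit is highest at q = 0. Equivalently, the lowest AVC in the table is 52/6 ≈ ¥8.67 at q = 6, and P = ¥6 falls below it — price never covers variable cost, so the firm shuts down and loses only its fixed cost.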